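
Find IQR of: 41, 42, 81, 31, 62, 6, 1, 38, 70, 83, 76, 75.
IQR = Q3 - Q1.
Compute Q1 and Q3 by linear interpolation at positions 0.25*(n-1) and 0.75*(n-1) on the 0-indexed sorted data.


Sorted: 1, 6, 31, 38, 41, 42, 62, 70, 75, 76, 81, 83
Q1 (25th %ile) = 36.2500
Q3 (75th %ile) = 75.2500
IQR = 75.2500 - 36.2500 = 39.0000

IQR = 39.0000


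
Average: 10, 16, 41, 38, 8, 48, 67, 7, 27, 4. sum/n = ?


Sum = 10 + 16 + 41 + 38 + 8 + 48 + 67 + 7 + 27 + 4 = 266
n = 10
Mean = 266/10 = 26.6000

Mean = 26.6000


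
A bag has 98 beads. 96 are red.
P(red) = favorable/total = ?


P = 96/98 = 0.9796

P = 0.9796


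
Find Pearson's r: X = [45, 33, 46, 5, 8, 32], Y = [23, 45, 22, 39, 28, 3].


Mean X = 28.1667, Mean Y = 26.6667
SD X = 16.242092, SD Y = 13.449494
Cov = -76.611111
r = -76.611111/(16.242092*13.449494) = -0.3507

r = -0.3507


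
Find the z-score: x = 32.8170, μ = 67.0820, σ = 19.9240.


z = (32.8170 - 67.0820)/19.9240
= -34.2650/19.9240
= -1.7198

z = -1.7198


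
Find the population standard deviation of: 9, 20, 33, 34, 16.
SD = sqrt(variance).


Mean = 22.4000
Variance = 94.6400
SD = sqrt(94.6400) = 9.7283

SD = 9.7283


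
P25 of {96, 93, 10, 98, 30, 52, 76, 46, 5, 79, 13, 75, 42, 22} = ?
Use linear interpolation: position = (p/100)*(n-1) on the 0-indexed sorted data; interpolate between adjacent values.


Sorted: 5, 10, 13, 22, 30, 42, 46, 52, 75, 76, 79, 93, 96, 98
n = 14
Index = 25/100 * 13 = 3.2500
Lower = data[3] = 22, Upper = data[4] = 30
P25 = 22 + 0.2500*(8) = 24.0000

P25 = 24.0000


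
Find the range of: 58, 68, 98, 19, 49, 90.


Max = 98, Min = 19
Range = 98 - 19 = 79

Range = 79


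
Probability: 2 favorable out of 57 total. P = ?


P = 2/57 = 0.0351

P = 0.0351


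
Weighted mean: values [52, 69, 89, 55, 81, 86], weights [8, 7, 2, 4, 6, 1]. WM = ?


Numerator = 52*8 + 69*7 + 89*2 + 55*4 + 81*6 + 86*1 = 1869
Denominator = 8 + 7 + 2 + 4 + 6 + 1 = 28
WM = 1869/28 = 66.7500

WM = 66.7500


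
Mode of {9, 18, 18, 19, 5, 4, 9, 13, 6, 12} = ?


Frequencies: 4:1, 5:1, 6:1, 9:2, 12:1, 13:1, 18:2, 19:1
Max frequency = 2
Mode = 9, 18

Mode = 9, 18


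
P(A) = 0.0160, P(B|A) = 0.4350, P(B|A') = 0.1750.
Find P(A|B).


P(B) = P(B|A)*P(A) + P(B|A')*P(A')
= 0.4350*0.0160 + 0.1750*0.9840
= 0.006960 + 0.172200 = 0.179160
P(A|B) = 0.006960/0.179160 = 0.0388

P(A|B) = 0.0388


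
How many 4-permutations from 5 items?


P(5,4) = 5!/1!
= 120/1
= 120

P(5,4) = 120


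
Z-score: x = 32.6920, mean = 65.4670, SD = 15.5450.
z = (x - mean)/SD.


z = (32.6920 - 65.4670)/15.5450
= -32.7750/15.5450
= -2.1084

z = -2.1084


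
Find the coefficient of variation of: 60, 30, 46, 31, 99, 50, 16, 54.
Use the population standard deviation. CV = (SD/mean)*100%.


Mean = 48.2500
SD = 23.5199
CV = (23.5199/48.2500)*100 = 48.7460%

CV = 48.7460%


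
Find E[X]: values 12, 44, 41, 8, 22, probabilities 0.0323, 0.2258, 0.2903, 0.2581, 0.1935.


E[X] = 12*0.0323 + 44*0.2258 + 41*0.2903 + 8*0.2581 + 22*0.1935
= 0.3876 + 9.9352 + 11.9023 + 2.0648 + 4.2570
= 28.5469

E[X] = 28.5469


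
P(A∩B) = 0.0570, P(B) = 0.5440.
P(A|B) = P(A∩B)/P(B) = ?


P(A|B) = 0.0570/0.5440 = 0.1048

P(A|B) = 0.1048


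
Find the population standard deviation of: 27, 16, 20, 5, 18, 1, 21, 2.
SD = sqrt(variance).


Mean = 13.7500
Variance = 83.4375
SD = sqrt(83.4375) = 9.1344

SD = 9.1344


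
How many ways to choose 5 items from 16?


C(16,5) = 16!/(5! × 11!)
= 20922789888000/(120 × 39916800)
= 4368

C(16,5) = 4368


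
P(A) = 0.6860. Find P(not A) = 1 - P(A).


P(not A) = 1 - 0.6860 = 0.3140

P(not A) = 0.3140


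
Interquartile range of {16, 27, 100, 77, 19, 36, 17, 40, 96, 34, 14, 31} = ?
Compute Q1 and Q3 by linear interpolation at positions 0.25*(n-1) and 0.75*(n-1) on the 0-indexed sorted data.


Sorted: 14, 16, 17, 19, 27, 31, 34, 36, 40, 77, 96, 100
Q1 (25th %ile) = 18.5000
Q3 (75th %ile) = 49.2500
IQR = 49.2500 - 18.5000 = 30.7500

IQR = 30.7500


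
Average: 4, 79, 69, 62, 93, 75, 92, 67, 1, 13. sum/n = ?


Sum = 4 + 79 + 69 + 62 + 93 + 75 + 92 + 67 + 1 + 13 = 555
n = 10
Mean = 555/10 = 55.5000

Mean = 55.5000


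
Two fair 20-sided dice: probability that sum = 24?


Total outcomes = 20×20 = 400
Favorable (sum = 24): 17
P = 17/400 = 0.0425

P = 0.0425


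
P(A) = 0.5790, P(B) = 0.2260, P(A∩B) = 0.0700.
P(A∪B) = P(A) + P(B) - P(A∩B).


P(A∪B) = 0.5790 + 0.2260 - 0.0700
= 0.8050 - 0.0700
= 0.7350

P(A∪B) = 0.7350


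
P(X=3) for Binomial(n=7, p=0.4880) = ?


C(7,3) = 35
p^3 = 0.116214
(1-p)^4 = 0.068719
P = 35 * 0.116214 * 0.068719 = 0.2795

P(X=3) = 0.2795


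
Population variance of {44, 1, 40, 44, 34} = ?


Mean = 32.6000
Squared deviations: 129.9600, 998.5600, 54.7600, 129.9600, 1.9600
Sum = 1315.2000
Variance = 1315.2000/5 = 263.0400

Variance = 263.0400


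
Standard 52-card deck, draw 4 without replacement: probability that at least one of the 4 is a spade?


P(at least one) = 1 - P(none)
P(none) = (39/52) × (38/51) × (37/50) × (36/49) = 0.303818
P(at least one) = 1 - 0.303818 = 0.6962

P = 0.6962


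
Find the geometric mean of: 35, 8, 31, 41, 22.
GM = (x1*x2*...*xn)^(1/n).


Product = 35 × 8 × 31 × 41 × 22 = 7829360
GM = 7829360^(1/5) = 23.9191

GM = 23.9191


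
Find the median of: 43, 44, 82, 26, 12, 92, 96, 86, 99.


Sorted: 12, 26, 43, 44, 82, 86, 92, 96, 99
n = 9 (odd)
Middle value = 82

Median = 82


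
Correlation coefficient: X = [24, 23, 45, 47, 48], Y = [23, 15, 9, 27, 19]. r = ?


Mean X = 37.4000, Mean Y = 18.6000
SD X = 11.394736, SD Y = 6.248200
Cov = 0.960000
r = 0.960000/(11.394736*6.248200) = 0.0135

r = 0.0135


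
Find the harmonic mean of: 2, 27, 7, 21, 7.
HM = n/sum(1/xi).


Sum of reciprocals = 1/2 + 1/27 + 1/7 + 1/21 + 1/7 = 0.870370
HM = 5/0.870370 = 5.7447

HM = 5.7447


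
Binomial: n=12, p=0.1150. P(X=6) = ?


C(12,6) = 924
p^6 = 2.313061e-06
(1-p)^6 = 0.480463
P = 924 * 2.313061e-06 * 0.480463 = 0.0010

P(X=6) = 0.0010


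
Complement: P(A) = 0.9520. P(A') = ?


P(not A) = 1 - 0.9520 = 0.0480

P(not A) = 0.0480


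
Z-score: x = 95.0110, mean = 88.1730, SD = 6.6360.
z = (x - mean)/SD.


z = (95.0110 - 88.1730)/6.6360
= 6.8380/6.6360
= 1.0304

z = 1.0304


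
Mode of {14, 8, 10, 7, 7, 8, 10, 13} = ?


Frequencies: 7:2, 8:2, 10:2, 13:1, 14:1
Max frequency = 2
Mode = 7, 8, 10

Mode = 7, 8, 10


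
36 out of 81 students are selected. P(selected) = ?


P = 36/81 = 0.4444

P = 0.4444


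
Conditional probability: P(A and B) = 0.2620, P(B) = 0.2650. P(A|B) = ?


P(A|B) = 0.2620/0.2650 = 0.9887

P(A|B) = 0.9887


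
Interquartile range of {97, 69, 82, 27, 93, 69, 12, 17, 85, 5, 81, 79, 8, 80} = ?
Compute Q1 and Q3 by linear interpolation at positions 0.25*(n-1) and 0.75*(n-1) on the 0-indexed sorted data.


Sorted: 5, 8, 12, 17, 27, 69, 69, 79, 80, 81, 82, 85, 93, 97
Q1 (25th %ile) = 19.5000
Q3 (75th %ile) = 81.7500
IQR = 81.7500 - 19.5000 = 62.2500

IQR = 62.2500


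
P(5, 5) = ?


P(5,5) = 5!/0!
= 120/1
= 120

P(5,5) = 120


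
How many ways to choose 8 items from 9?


C(9,8) = 9!/(8! × 1!)
= 362880/(40320 × 1)
= 9

C(9,8) = 9


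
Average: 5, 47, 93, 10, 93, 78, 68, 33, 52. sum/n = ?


Sum = 5 + 47 + 93 + 10 + 93 + 78 + 68 + 33 + 52 = 479
n = 9
Mean = 479/9 = 53.2222

Mean = 53.2222


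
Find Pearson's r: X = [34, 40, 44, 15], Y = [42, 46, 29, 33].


Mean X = 33.2500, Mean Y = 37.5000
SD X = 11.121488, SD Y = 6.800735
Cov = 12.875000
r = 12.875000/(11.121488*6.800735) = 0.1702

r = 0.1702


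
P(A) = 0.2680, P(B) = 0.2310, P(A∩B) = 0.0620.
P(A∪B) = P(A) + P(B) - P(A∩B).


P(A∪B) = 0.2680 + 0.2310 - 0.0620
= 0.4990 - 0.0620
= 0.4370

P(A∪B) = 0.4370


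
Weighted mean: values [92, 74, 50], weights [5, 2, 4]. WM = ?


Numerator = 92*5 + 74*2 + 50*4 = 808
Denominator = 5 + 2 + 4 = 11
WM = 808/11 = 73.4545

WM = 73.4545


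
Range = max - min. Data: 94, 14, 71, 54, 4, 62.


Max = 94, Min = 4
Range = 94 - 4 = 90

Range = 90


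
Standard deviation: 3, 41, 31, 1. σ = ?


Mean = 19.0000
Variance = 302.0000
SD = sqrt(302.0000) = 17.3781

SD = 17.3781


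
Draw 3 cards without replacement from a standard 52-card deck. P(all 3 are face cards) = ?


P(all face cards) = (12/52) × (11/51) × (10/50)
= 0.0100

P = 0.0100


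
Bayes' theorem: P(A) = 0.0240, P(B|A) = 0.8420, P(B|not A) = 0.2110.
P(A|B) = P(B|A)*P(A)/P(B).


P(B) = P(B|A)*P(A) + P(B|A')*P(A')
= 0.8420*0.0240 + 0.2110*0.9760
= 0.020208 + 0.205936 = 0.226144
P(A|B) = 0.020208/0.226144 = 0.0894

P(A|B) = 0.0894


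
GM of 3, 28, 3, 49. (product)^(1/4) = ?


Product = 3 × 28 × 3 × 49 = 12348
GM = 12348^(1/4) = 10.5414

GM = 10.5414


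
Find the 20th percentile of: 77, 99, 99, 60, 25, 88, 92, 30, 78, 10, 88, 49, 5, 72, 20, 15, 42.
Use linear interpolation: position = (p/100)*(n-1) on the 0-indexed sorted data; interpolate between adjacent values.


Sorted: 5, 10, 15, 20, 25, 30, 42, 49, 60, 72, 77, 78, 88, 88, 92, 99, 99
n = 17
Index = 20/100 * 16 = 3.2000
Lower = data[3] = 20, Upper = data[4] = 25
P20 = 20 + 0.2000*(5) = 21.0000

P20 = 21.0000


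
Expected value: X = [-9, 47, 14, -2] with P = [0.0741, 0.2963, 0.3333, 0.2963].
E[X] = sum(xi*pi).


E[X] = -9*0.0741 + 47*0.2963 + 14*0.3333 - 2*0.2963
= -0.6669 + 13.9261 + 4.6662 - 0.5926
= 17.3328

E[X] = 17.3328


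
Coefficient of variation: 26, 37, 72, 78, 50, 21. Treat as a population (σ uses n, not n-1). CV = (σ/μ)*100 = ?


Mean = 47.3333
SD = 21.6461
CV = (21.6461/47.3333)*100 = 45.7313%

CV = 45.7313%


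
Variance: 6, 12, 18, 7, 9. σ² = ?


Mean = 10.4000
Squared deviations: 19.3600, 2.5600, 57.7600, 11.5600, 1.9600
Sum = 93.2000
Variance = 93.2000/5 = 18.6400

Variance = 18.6400


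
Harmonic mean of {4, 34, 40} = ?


Sum of reciprocals = 1/4 + 1/34 + 1/40 = 0.304412
HM = 3/0.304412 = 9.8551

HM = 9.8551


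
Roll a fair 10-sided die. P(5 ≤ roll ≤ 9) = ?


Favorable outcomes (5 ≤ roll ≤ 9): 5
Total outcomes = 10
P = 5/10 = 0.5000

P = 0.5000


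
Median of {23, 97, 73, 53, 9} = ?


Sorted: 9, 23, 53, 73, 97
n = 5 (odd)
Middle value = 53

Median = 53


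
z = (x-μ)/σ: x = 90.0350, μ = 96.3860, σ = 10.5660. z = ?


z = (90.0350 - 96.3860)/10.5660
= -6.3510/10.5660
= -0.6011

z = -0.6011


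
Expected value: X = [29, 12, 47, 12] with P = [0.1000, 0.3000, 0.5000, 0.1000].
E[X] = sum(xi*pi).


E[X] = 29*0.1000 + 12*0.3000 + 47*0.5000 + 12*0.1000
= 2.9000 + 3.6000 + 23.5000 + 1.2000
= 31.2000

E[X] = 31.2000


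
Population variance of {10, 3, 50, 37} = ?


Mean = 25.0000
Squared deviations: 225.0000, 484.0000, 625.0000, 144.0000
Sum = 1478.0000
Variance = 1478.0000/4 = 369.5000

Variance = 369.5000


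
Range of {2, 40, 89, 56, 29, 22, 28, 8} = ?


Max = 89, Min = 2
Range = 89 - 2 = 87

Range = 87


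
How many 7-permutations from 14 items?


P(14,7) = 14!/7!
= 87178291200/5040
= 17297280

P(14,7) = 17297280


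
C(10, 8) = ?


C(10,8) = 10!/(8! × 2!)
= 3628800/(40320 × 2)
= 45

C(10,8) = 45


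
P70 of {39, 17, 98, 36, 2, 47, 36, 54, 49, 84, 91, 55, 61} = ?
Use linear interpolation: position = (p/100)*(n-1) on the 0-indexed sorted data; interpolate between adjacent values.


Sorted: 2, 17, 36, 36, 39, 47, 49, 54, 55, 61, 84, 91, 98
n = 13
Index = 70/100 * 12 = 8.4000
Lower = data[8] = 55, Upper = data[9] = 61
P70 = 55 + 0.4000*(6) = 57.4000

P70 = 57.4000


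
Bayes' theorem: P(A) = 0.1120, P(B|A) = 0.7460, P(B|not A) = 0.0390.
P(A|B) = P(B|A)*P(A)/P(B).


P(B) = P(B|A)*P(A) + P(B|A')*P(A')
= 0.7460*0.1120 + 0.0390*0.8880
= 0.083552 + 0.034632 = 0.118184
P(A|B) = 0.083552/0.118184 = 0.7070

P(A|B) = 0.7070


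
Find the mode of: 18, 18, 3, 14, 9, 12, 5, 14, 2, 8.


Frequencies: 2:1, 3:1, 5:1, 8:1, 9:1, 12:1, 14:2, 18:2
Max frequency = 2
Mode = 14, 18

Mode = 14, 18


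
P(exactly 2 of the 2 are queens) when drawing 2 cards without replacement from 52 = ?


Hypergeometric: P(X=2) = C(4,2)·C(48,0) / C(52,2)
= 6 × 1 / 1326
= 6/1326 = 0.0045

P = 0.0045


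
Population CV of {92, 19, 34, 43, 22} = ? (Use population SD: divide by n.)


Mean = 42.0000
SD = 26.4348
CV = (26.4348/42.0000)*100 = 62.9401%

CV = 62.9401%


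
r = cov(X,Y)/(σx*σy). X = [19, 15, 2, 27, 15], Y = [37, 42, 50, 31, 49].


Mean X = 15.6000, Mean Y = 41.8000
SD X = 8.089499, SD Y = 7.194442
Cov = -51.080000
r = -51.080000/(8.089499*7.194442) = -0.8777

r = -0.8777


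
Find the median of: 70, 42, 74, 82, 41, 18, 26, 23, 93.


Sorted: 18, 23, 26, 41, 42, 70, 74, 82, 93
n = 9 (odd)
Middle value = 42

Median = 42


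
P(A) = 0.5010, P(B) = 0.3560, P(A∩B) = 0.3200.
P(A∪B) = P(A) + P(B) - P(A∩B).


P(A∪B) = 0.5010 + 0.3560 - 0.3200
= 0.8570 - 0.3200
= 0.5370

P(A∪B) = 0.5370


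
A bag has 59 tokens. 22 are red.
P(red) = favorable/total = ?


P = 22/59 = 0.3729

P = 0.3729


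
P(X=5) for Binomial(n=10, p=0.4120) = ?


C(10,5) = 252
p^5 = 0.011871
(1-p)^5 = 0.070289
P = 252 * 0.011871 * 0.070289 = 0.2103

P(X=5) = 0.2103


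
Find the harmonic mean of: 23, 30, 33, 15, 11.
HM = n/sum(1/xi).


Sum of reciprocals = 1/23 + 1/30 + 1/33 + 1/15 + 1/11 = 0.264690
HM = 5/0.264690 = 18.8900

HM = 18.8900


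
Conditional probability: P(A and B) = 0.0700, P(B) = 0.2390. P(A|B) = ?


P(A|B) = 0.0700/0.2390 = 0.2929

P(A|B) = 0.2929


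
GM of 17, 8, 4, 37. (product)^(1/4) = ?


Product = 17 × 8 × 4 × 37 = 20128
GM = 20128^(1/4) = 11.9111

GM = 11.9111


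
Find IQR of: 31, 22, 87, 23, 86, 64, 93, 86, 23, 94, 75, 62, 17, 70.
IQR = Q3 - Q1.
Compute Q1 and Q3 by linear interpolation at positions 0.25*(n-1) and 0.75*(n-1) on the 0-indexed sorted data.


Sorted: 17, 22, 23, 23, 31, 62, 64, 70, 75, 86, 86, 87, 93, 94
Q1 (25th %ile) = 25.0000
Q3 (75th %ile) = 86.0000
IQR = 86.0000 - 25.0000 = 61.0000

IQR = 61.0000


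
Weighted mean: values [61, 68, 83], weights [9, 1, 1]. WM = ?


Numerator = 61*9 + 68*1 + 83*1 = 700
Denominator = 9 + 1 + 1 = 11
WM = 700/11 = 63.6364

WM = 63.6364


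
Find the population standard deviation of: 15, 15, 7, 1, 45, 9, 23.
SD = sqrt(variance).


Mean = 16.4286
Variance = 177.9592
SD = sqrt(177.9592) = 13.3401

SD = 13.3401


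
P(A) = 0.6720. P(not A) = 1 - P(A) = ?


P(not A) = 1 - 0.6720 = 0.3280

P(not A) = 0.3280


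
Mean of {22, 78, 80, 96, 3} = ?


Sum = 22 + 78 + 80 + 96 + 3 = 279
n = 5
Mean = 279/5 = 55.8000

Mean = 55.8000


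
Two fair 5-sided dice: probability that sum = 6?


Total outcomes = 5×5 = 25
Favorable (sum = 6): 5
P = 5/25 = 0.2000

P = 0.2000


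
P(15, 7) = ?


P(15,7) = 15!/8!
= 1307674368000/40320
= 32432400

P(15,7) = 32432400


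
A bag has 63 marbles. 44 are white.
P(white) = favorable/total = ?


P = 44/63 = 0.6984

P = 0.6984


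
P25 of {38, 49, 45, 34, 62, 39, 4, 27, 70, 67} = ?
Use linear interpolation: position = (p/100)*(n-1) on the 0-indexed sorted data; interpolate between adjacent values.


Sorted: 4, 27, 34, 38, 39, 45, 49, 62, 67, 70
n = 10
Index = 25/100 * 9 = 2.2500
Lower = data[2] = 34, Upper = data[3] = 38
P25 = 34 + 0.2500*(4) = 35.0000

P25 = 35.0000


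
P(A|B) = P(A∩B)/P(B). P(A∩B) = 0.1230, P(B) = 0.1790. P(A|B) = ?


P(A|B) = 0.1230/0.1790 = 0.6872

P(A|B) = 0.6872


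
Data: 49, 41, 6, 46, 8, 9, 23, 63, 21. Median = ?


Sorted: 6, 8, 9, 21, 23, 41, 46, 49, 63
n = 9 (odd)
Middle value = 23

Median = 23


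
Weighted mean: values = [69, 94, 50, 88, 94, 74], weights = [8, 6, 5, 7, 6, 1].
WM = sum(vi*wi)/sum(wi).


Numerator = 69*8 + 94*6 + 50*5 + 88*7 + 94*6 + 74*1 = 2620
Denominator = 8 + 6 + 5 + 7 + 6 + 1 = 33
WM = 2620/33 = 79.3939

WM = 79.3939


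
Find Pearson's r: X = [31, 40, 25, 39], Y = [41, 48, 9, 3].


Mean X = 33.7500, Mean Y = 25.2500
SD X = 6.139015, SD Y = 19.524024
Cov = 31.062500
r = 31.062500/(6.139015*19.524024) = 0.2592

r = 0.2592


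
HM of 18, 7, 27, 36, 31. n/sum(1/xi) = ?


Sum of reciprocals = 1/18 + 1/7 + 1/27 + 1/36 + 1/31 = 0.295486
HM = 5/0.295486 = 16.9213

HM = 16.9213


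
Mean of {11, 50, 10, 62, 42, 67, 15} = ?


Sum = 11 + 50 + 10 + 62 + 42 + 67 + 15 = 257
n = 7
Mean = 257/7 = 36.7143

Mean = 36.7143


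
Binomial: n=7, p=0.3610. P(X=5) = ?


C(7,5) = 21
p^5 = 0.006131
(1-p)^2 = 0.408321
P = 21 * 0.006131 * 0.408321 = 0.0526

P(X=5) = 0.0526


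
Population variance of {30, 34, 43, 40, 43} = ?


Mean = 38.0000
Squared deviations: 64.0000, 16.0000, 25.0000, 4.0000, 25.0000
Sum = 134.0000
Variance = 134.0000/5 = 26.8000

Variance = 26.8000


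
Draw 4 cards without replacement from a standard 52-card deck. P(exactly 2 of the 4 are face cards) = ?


Hypergeometric: P(X=2) = C(12,2)·C(40,2) / C(52,4)
= 66 × 780 / 270725
= 51480/270725 = 0.1902

P = 0.1902


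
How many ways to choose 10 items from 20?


C(20,10) = 20!/(10! × 10!)
= 2432902008176640000/(3628800 × 3628800)
= 184756

C(20,10) = 184756


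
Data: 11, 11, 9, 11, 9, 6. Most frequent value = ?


Frequencies: 6:1, 9:2, 11:3
Max frequency = 3
Mode = 11

Mode = 11


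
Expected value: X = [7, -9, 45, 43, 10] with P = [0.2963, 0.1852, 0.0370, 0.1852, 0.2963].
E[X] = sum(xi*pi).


E[X] = 7*0.2963 - 9*0.1852 + 45*0.0370 + 43*0.1852 + 10*0.2963
= 2.0741 - 1.6668 + 1.6650 + 7.9636 + 2.9630
= 12.9989

E[X] = 12.9989


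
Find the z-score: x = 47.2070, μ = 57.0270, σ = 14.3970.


z = (47.2070 - 57.0270)/14.3970
= -9.8200/14.3970
= -0.6821

z = -0.6821


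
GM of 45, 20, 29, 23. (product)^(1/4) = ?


Product = 45 × 20 × 29 × 23 = 600300
GM = 600300^(1/4) = 27.8351

GM = 27.8351


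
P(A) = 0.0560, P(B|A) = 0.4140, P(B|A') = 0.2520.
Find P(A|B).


P(B) = P(B|A)*P(A) + P(B|A')*P(A')
= 0.4140*0.0560 + 0.2520*0.9440
= 0.023184 + 0.237888 = 0.261072
P(A|B) = 0.023184/0.261072 = 0.0888

P(A|B) = 0.0888


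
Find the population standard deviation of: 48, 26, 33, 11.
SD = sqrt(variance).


Mean = 29.5000
Variance = 177.2500
SD = sqrt(177.2500) = 13.3135

SD = 13.3135


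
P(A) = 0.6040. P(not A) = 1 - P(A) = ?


P(not A) = 1 - 0.6040 = 0.3960

P(not A) = 0.3960


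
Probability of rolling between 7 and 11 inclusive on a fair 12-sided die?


Favorable outcomes (7 ≤ roll ≤ 11): 5
Total outcomes = 12
P = 5/12 = 0.4167

P = 0.4167


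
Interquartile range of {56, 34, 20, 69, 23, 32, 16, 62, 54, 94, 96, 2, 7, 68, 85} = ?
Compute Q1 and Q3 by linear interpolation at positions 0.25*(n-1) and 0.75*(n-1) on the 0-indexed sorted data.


Sorted: 2, 7, 16, 20, 23, 32, 34, 54, 56, 62, 68, 69, 85, 94, 96
Q1 (25th %ile) = 21.5000
Q3 (75th %ile) = 68.5000
IQR = 68.5000 - 21.5000 = 47.0000

IQR = 47.0000


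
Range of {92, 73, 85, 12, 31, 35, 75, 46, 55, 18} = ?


Max = 92, Min = 12
Range = 92 - 12 = 80

Range = 80


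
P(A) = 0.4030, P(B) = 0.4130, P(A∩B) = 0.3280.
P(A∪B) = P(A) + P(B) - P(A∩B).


P(A∪B) = 0.4030 + 0.4130 - 0.3280
= 0.8160 - 0.3280
= 0.4880

P(A∪B) = 0.4880


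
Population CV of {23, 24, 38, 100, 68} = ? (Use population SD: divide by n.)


Mean = 50.6000
SD = 29.5675
CV = (29.5675/50.6000)*100 = 58.4339%

CV = 58.4339%


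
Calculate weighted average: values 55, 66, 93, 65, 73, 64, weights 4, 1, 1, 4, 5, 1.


Numerator = 55*4 + 66*1 + 93*1 + 65*4 + 73*5 + 64*1 = 1068
Denominator = 4 + 1 + 1 + 4 + 5 + 1 = 16
WM = 1068/16 = 66.7500

WM = 66.7500


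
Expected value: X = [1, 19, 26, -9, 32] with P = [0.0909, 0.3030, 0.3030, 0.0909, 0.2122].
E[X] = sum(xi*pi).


E[X] = 1*0.0909 + 19*0.3030 + 26*0.3030 - 9*0.0909 + 32*0.2122
= 0.0909 + 5.7570 + 7.8780 - 0.8181 + 6.7904
= 19.6982

E[X] = 19.6982


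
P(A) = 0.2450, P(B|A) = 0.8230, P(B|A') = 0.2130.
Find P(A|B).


P(B) = P(B|A)*P(A) + P(B|A')*P(A')
= 0.8230*0.2450 + 0.2130*0.7550
= 0.201635 + 0.160815 = 0.362450
P(A|B) = 0.201635/0.362450 = 0.5563

P(A|B) = 0.5563


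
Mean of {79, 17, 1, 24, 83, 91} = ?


Sum = 79 + 17 + 1 + 24 + 83 + 91 = 295
n = 6
Mean = 295/6 = 49.1667

Mean = 49.1667


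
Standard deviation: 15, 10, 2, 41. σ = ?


Mean = 17.0000
Variance = 213.5000
SD = sqrt(213.5000) = 14.6116

SD = 14.6116


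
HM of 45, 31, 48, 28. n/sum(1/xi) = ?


Sum of reciprocals = 1/45 + 1/31 + 1/48 + 1/28 = 0.111028
HM = 4/0.111028 = 36.0270

HM = 36.0270


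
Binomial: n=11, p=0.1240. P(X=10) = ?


C(11,10) = 11
p^10 = 8.594426e-10
(1-p)^1 = 0.876000
P = 11 * 8.594426e-10 * 0.876000 = 8.2816e-09

P(X=10) = 8.2816e-09


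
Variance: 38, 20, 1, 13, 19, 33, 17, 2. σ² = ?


Mean = 17.8750
Squared deviations: 405.0156, 4.5156, 284.7656, 23.7656, 1.2656, 228.7656, 0.7656, 252.0156
Sum = 1200.8750
Variance = 1200.8750/8 = 150.1094

Variance = 150.1094


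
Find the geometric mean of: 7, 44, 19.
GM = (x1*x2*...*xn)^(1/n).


Product = 7 × 44 × 19 = 5852
GM = 5852^(1/3) = 18.0206

GM = 18.0206


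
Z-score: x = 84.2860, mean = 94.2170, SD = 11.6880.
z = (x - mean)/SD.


z = (84.2860 - 94.2170)/11.6880
= -9.9310/11.6880
= -0.8497

z = -0.8497


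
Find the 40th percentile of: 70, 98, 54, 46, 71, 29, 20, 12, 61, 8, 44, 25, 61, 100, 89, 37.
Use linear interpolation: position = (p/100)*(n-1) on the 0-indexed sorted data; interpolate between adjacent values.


Sorted: 8, 12, 20, 25, 29, 37, 44, 46, 54, 61, 61, 70, 71, 89, 98, 100
n = 16
Index = 40/100 * 15 = 6.0000
Lower = data[6] = 44, Upper = data[7] = 46
P40 = 44 + 0*(2) = 44.0000

P40 = 44.0000


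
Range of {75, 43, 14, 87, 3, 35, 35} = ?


Max = 87, Min = 3
Range = 87 - 3 = 84

Range = 84


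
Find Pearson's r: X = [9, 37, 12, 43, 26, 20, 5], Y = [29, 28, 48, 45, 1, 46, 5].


Mean X = 21.7143, Mean Y = 28.8571
SD X = 13.327890, SD Y = 17.995464
Cov = 56.102041
r = 56.102041/(13.327890*17.995464) = 0.2339

r = 0.2339


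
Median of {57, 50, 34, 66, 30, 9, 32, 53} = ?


Sorted: 9, 30, 32, 34, 50, 53, 57, 66
n = 8 (even)
Middle values: 34 and 50
Median = (34+50)/2 = 42.0000

Median = 42.0000


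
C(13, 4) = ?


C(13,4) = 13!/(4! × 9!)
= 6227020800/(24 × 362880)
= 715

C(13,4) = 715


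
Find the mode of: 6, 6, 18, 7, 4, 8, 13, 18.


Frequencies: 4:1, 6:2, 7:1, 8:1, 13:1, 18:2
Max frequency = 2
Mode = 6, 18

Mode = 6, 18


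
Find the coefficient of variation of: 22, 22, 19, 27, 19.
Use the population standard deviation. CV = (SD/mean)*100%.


Mean = 21.8000
SD = 2.9257
CV = (2.9257/21.8000)*100 = 13.4209%

CV = 13.4209%


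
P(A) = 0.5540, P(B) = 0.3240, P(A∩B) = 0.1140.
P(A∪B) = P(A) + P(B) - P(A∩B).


P(A∪B) = 0.5540 + 0.3240 - 0.1140
= 0.8780 - 0.1140
= 0.7640

P(A∪B) = 0.7640


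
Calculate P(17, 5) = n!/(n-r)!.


P(17,5) = 17!/12!
= 355687428096000/479001600
= 742560

P(17,5) = 742560


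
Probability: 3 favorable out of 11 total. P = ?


P = 3/11 = 0.2727

P = 0.2727


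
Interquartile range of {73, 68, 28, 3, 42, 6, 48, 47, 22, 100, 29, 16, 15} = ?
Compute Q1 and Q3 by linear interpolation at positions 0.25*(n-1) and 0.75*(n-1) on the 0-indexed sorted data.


Sorted: 3, 6, 15, 16, 22, 28, 29, 42, 47, 48, 68, 73, 100
Q1 (25th %ile) = 16.0000
Q3 (75th %ile) = 48.0000
IQR = 48.0000 - 16.0000 = 32.0000

IQR = 32.0000


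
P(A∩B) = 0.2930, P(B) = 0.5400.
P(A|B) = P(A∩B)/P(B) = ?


P(A|B) = 0.2930/0.5400 = 0.5426

P(A|B) = 0.5426


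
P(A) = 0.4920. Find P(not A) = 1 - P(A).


P(not A) = 1 - 0.4920 = 0.5080

P(not A) = 0.5080


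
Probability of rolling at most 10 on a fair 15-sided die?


Favorable outcomes (roll ≤ 10): 10
Total outcomes = 15
P = 10/15 = 0.6667

P = 0.6667


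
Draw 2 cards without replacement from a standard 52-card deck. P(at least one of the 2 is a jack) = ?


P(at least one) = 1 - P(none)
P(none) = (48/52) × (47/51) = 0.850679
P(at least one) = 1 - 0.850679 = 0.1493

P = 0.1493


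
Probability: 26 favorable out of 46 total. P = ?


P = 26/46 = 0.5652

P = 0.5652


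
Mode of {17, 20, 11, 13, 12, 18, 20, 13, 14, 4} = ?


Frequencies: 4:1, 11:1, 12:1, 13:2, 14:1, 17:1, 18:1, 20:2
Max frequency = 2
Mode = 13, 20

Mode = 13, 20


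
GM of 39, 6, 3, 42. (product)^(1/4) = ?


Product = 39 × 6 × 3 × 42 = 29484
GM = 29484^(1/4) = 13.1038

GM = 13.1038


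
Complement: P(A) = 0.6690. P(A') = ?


P(not A) = 1 - 0.6690 = 0.3310

P(not A) = 0.3310


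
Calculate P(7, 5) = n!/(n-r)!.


P(7,5) = 7!/2!
= 5040/2
= 2520

P(7,5) = 2520


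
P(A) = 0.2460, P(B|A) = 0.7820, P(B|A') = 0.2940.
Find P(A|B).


P(B) = P(B|A)*P(A) + P(B|A')*P(A')
= 0.7820*0.2460 + 0.2940*0.7540
= 0.192372 + 0.221676 = 0.414048
P(A|B) = 0.192372/0.414048 = 0.4646

P(A|B) = 0.4646


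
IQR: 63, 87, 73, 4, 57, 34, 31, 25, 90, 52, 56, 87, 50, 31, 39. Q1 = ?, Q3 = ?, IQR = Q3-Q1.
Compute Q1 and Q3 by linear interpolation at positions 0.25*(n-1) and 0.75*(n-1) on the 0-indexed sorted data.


Sorted: 4, 25, 31, 31, 34, 39, 50, 52, 56, 57, 63, 73, 87, 87, 90
Q1 (25th %ile) = 32.5000
Q3 (75th %ile) = 68.0000
IQR = 68.0000 - 32.5000 = 35.5000

IQR = 35.5000


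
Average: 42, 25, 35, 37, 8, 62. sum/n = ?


Sum = 42 + 25 + 35 + 37 + 8 + 62 = 209
n = 6
Mean = 209/6 = 34.8333

Mean = 34.8333


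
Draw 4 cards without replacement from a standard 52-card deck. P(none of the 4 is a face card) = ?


P(no face cards) = (40/52) × (39/51) × (38/50) × (37/49)
= 0.3376

P = 0.3376


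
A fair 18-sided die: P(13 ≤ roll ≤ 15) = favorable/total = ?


Favorable outcomes (13 ≤ roll ≤ 15): 3
Total outcomes = 18
P = 3/18 = 0.1667

P = 0.1667


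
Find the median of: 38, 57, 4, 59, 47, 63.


Sorted: 4, 38, 47, 57, 59, 63
n = 6 (even)
Middle values: 47 and 57
Median = (47+57)/2 = 52.0000

Median = 52.0000


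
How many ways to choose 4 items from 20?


C(20,4) = 20!/(4! × 16!)
= 2432902008176640000/(24 × 20922789888000)
= 4845

C(20,4) = 4845


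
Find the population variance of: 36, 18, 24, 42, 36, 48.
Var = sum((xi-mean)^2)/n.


Mean = 34.0000
Squared deviations: 4.0000, 256.0000, 100.0000, 64.0000, 4.0000, 196.0000
Sum = 624.0000
Variance = 624.0000/6 = 104.0000

Variance = 104.0000


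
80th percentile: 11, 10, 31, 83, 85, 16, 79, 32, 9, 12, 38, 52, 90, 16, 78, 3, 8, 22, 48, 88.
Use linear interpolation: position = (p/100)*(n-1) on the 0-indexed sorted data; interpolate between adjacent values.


Sorted: 3, 8, 9, 10, 11, 12, 16, 16, 22, 31, 32, 38, 48, 52, 78, 79, 83, 85, 88, 90
n = 20
Index = 80/100 * 19 = 15.2000
Lower = data[15] = 79, Upper = data[16] = 83
P80 = 79 + 0.2000*(4) = 79.8000

P80 = 79.8000


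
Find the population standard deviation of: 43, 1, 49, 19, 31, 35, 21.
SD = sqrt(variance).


Mean = 28.4286
Variance = 225.9592
SD = sqrt(225.9592) = 15.0319

SD = 15.0319


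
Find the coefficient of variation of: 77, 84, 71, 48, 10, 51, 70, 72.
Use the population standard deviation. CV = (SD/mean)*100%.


Mean = 60.3750
SD = 22.2314
CV = (22.2314/60.3750)*100 = 36.8222%

CV = 36.8222%


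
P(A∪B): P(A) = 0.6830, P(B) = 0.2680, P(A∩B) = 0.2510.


P(A∪B) = 0.6830 + 0.2680 - 0.2510
= 0.9510 - 0.2510
= 0.7000

P(A∪B) = 0.7000


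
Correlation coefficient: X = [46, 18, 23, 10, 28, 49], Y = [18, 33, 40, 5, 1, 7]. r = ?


Mean X = 29.0000, Mean Y = 17.3333
SD X = 14.189198, SD Y = 14.636332
Cov = -42.166667
r = -42.166667/(14.189198*14.636332) = -0.2030

r = -0.2030


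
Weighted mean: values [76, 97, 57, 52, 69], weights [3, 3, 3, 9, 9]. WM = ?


Numerator = 76*3 + 97*3 + 57*3 + 52*9 + 69*9 = 1779
Denominator = 3 + 3 + 3 + 9 + 9 = 27
WM = 1779/27 = 65.8889

WM = 65.8889


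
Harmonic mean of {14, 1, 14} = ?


Sum of reciprocals = 1/14 + 1/1 + 1/14 = 1.142857
HM = 3/1.142857 = 2.6250

HM = 2.6250


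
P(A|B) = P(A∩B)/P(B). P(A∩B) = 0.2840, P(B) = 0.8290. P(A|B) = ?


P(A|B) = 0.2840/0.8290 = 0.3426

P(A|B) = 0.3426


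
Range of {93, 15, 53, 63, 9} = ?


Max = 93, Min = 9
Range = 93 - 9 = 84

Range = 84


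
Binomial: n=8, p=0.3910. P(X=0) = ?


C(8,0) = 1
p^0 = 1.000000
(1-p)^8 = 0.018921
P = 1 * 1.000000 * 0.018921 = 0.0189

P(X=0) = 0.0189


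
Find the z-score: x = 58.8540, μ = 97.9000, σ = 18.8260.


z = (58.8540 - 97.9000)/18.8260
= -39.0460/18.8260
= -2.0740

z = -2.0740


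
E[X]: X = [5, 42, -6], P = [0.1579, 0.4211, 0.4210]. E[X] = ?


E[X] = 5*0.1579 + 42*0.4211 - 6*0.4210
= 0.7895 + 17.6862 - 2.5260
= 15.9497

E[X] = 15.9497


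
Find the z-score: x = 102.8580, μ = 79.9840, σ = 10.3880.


z = (102.8580 - 79.9840)/10.3880
= 22.8740/10.3880
= 2.2020

z = 2.2020


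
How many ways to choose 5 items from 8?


C(8,5) = 8!/(5! × 3!)
= 40320/(120 × 6)
= 56

C(8,5) = 56


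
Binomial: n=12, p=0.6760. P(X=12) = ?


C(12,12) = 1
p^12 = 0.009107
(1-p)^0 = 1.000000
P = 1 * 0.009107 * 1.000000 = 0.0091

P(X=12) = 0.0091


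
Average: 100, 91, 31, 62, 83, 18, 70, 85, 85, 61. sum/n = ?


Sum = 100 + 91 + 31 + 62 + 83 + 18 + 70 + 85 + 85 + 61 = 686
n = 10
Mean = 686/10 = 68.6000

Mean = 68.6000


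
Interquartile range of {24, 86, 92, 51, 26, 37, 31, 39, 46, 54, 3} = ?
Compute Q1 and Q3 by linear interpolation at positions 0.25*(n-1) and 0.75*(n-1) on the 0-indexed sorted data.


Sorted: 3, 24, 26, 31, 37, 39, 46, 51, 54, 86, 92
Q1 (25th %ile) = 28.5000
Q3 (75th %ile) = 52.5000
IQR = 52.5000 - 28.5000 = 24.0000

IQR = 24.0000


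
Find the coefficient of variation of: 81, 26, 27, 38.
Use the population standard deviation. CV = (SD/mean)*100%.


Mean = 43.0000
SD = 22.4388
CV = (22.4388/43.0000)*100 = 52.1833%

CV = 52.1833%


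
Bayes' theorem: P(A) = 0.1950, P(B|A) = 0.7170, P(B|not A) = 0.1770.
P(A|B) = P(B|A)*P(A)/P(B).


P(B) = P(B|A)*P(A) + P(B|A')*P(A')
= 0.7170*0.1950 + 0.1770*0.8050
= 0.139815 + 0.142485 = 0.282300
P(A|B) = 0.139815/0.282300 = 0.4953

P(A|B) = 0.4953


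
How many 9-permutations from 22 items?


P(22,9) = 22!/13!
= 1124000727777607680000/6227020800
= 180503769600

P(22,9) = 180503769600


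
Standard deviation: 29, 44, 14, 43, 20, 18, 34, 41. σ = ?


Mean = 30.3750
Variance = 125.2344
SD = sqrt(125.2344) = 11.1908

SD = 11.1908


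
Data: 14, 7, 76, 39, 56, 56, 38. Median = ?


Sorted: 7, 14, 38, 39, 56, 56, 76
n = 7 (odd)
Middle value = 39

Median = 39


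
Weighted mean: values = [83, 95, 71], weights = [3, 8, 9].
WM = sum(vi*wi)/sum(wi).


Numerator = 83*3 + 95*8 + 71*9 = 1648
Denominator = 3 + 8 + 9 = 20
WM = 1648/20 = 82.4000

WM = 82.4000


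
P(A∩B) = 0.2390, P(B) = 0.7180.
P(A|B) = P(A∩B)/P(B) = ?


P(A|B) = 0.2390/0.7180 = 0.3329

P(A|B) = 0.3329


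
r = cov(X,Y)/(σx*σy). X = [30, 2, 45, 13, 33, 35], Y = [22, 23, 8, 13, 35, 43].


Mean X = 26.3333, Mean Y = 24.0000
SD X = 14.441453, SD Y = 12.000000
Cov = 17.166667
r = 17.166667/(14.441453*12.000000) = 0.0991

r = 0.0991


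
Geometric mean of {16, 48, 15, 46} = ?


Product = 16 × 48 × 15 × 46 = 529920
GM = 529920^(1/4) = 26.9807

GM = 26.9807


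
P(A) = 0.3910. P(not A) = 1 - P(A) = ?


P(not A) = 1 - 0.3910 = 0.6090

P(not A) = 0.6090


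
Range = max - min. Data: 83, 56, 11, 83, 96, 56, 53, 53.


Max = 96, Min = 11
Range = 96 - 11 = 85

Range = 85


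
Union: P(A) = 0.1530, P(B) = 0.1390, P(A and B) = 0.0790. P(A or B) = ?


P(A∪B) = 0.1530 + 0.1390 - 0.0790
= 0.2920 - 0.0790
= 0.2130

P(A∪B) = 0.2130


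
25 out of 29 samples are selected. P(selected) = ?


P = 25/29 = 0.8621

P = 0.8621


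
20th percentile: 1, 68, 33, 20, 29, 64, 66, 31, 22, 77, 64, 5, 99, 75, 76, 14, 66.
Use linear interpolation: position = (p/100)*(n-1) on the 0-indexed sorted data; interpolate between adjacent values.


Sorted: 1, 5, 14, 20, 22, 29, 31, 33, 64, 64, 66, 66, 68, 75, 76, 77, 99
n = 17
Index = 20/100 * 16 = 3.2000
Lower = data[3] = 20, Upper = data[4] = 22
P20 = 20 + 0.2000*(2) = 20.4000

P20 = 20.4000


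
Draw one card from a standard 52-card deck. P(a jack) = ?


4 jacks in 52 cards
P = 4/52 = 0.0769

P = 0.0769


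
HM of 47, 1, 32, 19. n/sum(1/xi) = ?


Sum of reciprocals = 1/47 + 1/1 + 1/32 + 1/19 = 1.105158
HM = 4/1.105158 = 3.6194

HM = 3.6194


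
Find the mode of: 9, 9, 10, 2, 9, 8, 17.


Frequencies: 2:1, 8:1, 9:3, 10:1, 17:1
Max frequency = 3
Mode = 9

Mode = 9


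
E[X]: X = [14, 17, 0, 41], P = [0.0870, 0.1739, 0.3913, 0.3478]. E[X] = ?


E[X] = 14*0.0870 + 17*0.1739 + 0*0.3913 + 41*0.3478
= 1.2180 + 2.9563 + 0 + 14.2598
= 18.4341

E[X] = 18.4341


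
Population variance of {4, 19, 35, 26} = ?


Mean = 21.0000
Squared deviations: 289.0000, 4.0000, 196.0000, 25.0000
Sum = 514.0000
Variance = 514.0000/4 = 128.5000

Variance = 128.5000


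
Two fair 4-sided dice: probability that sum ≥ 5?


Total outcomes = 4×4 = 16
Favorable (sum ≥ 5): 10
P = 10/16 = 0.6250

P = 0.6250


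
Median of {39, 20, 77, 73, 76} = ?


Sorted: 20, 39, 73, 76, 77
n = 5 (odd)
Middle value = 73

Median = 73


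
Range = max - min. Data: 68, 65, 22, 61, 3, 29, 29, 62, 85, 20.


Max = 85, Min = 3
Range = 85 - 3 = 82

Range = 82


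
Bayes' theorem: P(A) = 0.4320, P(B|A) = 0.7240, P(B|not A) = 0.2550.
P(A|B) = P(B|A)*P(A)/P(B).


P(B) = P(B|A)*P(A) + P(B|A')*P(A')
= 0.7240*0.4320 + 0.2550*0.5680
= 0.312768 + 0.144840 = 0.457608
P(A|B) = 0.312768/0.457608 = 0.6835

P(A|B) = 0.6835


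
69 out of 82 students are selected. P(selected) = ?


P = 69/82 = 0.8415

P = 0.8415


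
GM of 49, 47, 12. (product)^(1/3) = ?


Product = 49 × 47 × 12 = 27636
GM = 27636^(1/3) = 30.2337

GM = 30.2337


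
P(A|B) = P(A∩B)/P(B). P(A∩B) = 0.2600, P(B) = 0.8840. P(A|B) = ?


P(A|B) = 0.2600/0.8840 = 0.2941

P(A|B) = 0.2941


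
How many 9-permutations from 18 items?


P(18,9) = 18!/9!
= 6402373705728000/362880
= 17643225600

P(18,9) = 17643225600


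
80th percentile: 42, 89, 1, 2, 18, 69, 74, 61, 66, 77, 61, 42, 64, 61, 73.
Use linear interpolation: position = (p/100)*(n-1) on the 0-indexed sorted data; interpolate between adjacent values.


Sorted: 1, 2, 18, 42, 42, 61, 61, 61, 64, 66, 69, 73, 74, 77, 89
n = 15
Index = 80/100 * 14 = 11.2000
Lower = data[11] = 73, Upper = data[12] = 74
P80 = 73 + 0.2000*(1) = 73.2000

P80 = 73.2000


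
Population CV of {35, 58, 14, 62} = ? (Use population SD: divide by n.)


Mean = 42.2500
SD = 19.2922
CV = (19.2922/42.2500)*100 = 45.6619%

CV = 45.6619%


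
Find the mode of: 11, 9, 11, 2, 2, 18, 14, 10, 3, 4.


Frequencies: 2:2, 3:1, 4:1, 9:1, 10:1, 11:2, 14:1, 18:1
Max frequency = 2
Mode = 2, 11

Mode = 2, 11


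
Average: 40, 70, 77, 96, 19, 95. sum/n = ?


Sum = 40 + 70 + 77 + 96 + 19 + 95 = 397
n = 6
Mean = 397/6 = 66.1667

Mean = 66.1667


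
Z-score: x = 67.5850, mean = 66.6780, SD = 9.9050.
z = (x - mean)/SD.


z = (67.5850 - 66.6780)/9.9050
= 0.9070/9.9050
= 0.0916

z = 0.0916


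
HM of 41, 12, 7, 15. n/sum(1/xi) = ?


Sum of reciprocals = 1/41 + 1/12 + 1/7 + 1/15 = 0.317247
HM = 4/0.317247 = 12.6085

HM = 12.6085


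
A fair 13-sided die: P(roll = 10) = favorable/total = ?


Favorable outcomes (roll = 10): 1
Total outcomes = 13
P = 1/13 = 0.0769

P = 0.0769


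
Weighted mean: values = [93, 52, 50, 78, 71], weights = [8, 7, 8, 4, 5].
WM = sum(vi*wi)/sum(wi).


Numerator = 93*8 + 52*7 + 50*8 + 78*4 + 71*5 = 2175
Denominator = 8 + 7 + 8 + 4 + 5 = 32
WM = 2175/32 = 67.9688

WM = 67.9688


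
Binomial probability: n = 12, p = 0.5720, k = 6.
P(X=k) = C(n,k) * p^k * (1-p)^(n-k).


C(12,6) = 924
p^6 = 0.035025
(1-p)^6 = 0.006147
P = 924 * 0.035025 * 0.006147 = 0.1989

P(X=6) = 0.1989


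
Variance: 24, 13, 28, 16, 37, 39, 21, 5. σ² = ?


Mean = 22.8750
Squared deviations: 1.2656, 97.5156, 26.2656, 47.2656, 199.5156, 260.0156, 3.5156, 319.5156
Sum = 954.8750
Variance = 954.8750/8 = 119.3594

Variance = 119.3594


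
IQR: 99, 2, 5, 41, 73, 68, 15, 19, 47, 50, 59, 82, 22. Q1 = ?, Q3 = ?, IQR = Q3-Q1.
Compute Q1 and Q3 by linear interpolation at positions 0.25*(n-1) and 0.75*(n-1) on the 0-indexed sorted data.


Sorted: 2, 5, 15, 19, 22, 41, 47, 50, 59, 68, 73, 82, 99
Q1 (25th %ile) = 19.0000
Q3 (75th %ile) = 68.0000
IQR = 68.0000 - 19.0000 = 49.0000

IQR = 49.0000


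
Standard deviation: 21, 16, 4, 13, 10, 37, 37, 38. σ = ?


Mean = 22.0000
Variance = 161.5000
SD = sqrt(161.5000) = 12.7083

SD = 12.7083


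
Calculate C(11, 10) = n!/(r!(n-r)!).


C(11,10) = 11!/(10! × 1!)
= 39916800/(3628800 × 1)
= 11

C(11,10) = 11


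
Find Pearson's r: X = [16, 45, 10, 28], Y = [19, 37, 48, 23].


Mean X = 24.7500, Mean Y = 31.7500
SD X = 13.367404, SD Y = 11.519006
Cov = -12.562500
r = -12.562500/(13.367404*11.519006) = -0.0816

r = -0.0816


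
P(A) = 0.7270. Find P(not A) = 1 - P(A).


P(not A) = 1 - 0.7270 = 0.2730

P(not A) = 0.2730


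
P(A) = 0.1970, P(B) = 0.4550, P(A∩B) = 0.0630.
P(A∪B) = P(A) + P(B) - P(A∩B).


P(A∪B) = 0.1970 + 0.4550 - 0.0630
= 0.6520 - 0.0630
= 0.5890

P(A∪B) = 0.5890


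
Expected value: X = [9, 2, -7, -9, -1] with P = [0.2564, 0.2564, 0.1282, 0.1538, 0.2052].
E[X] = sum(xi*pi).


E[X] = 9*0.2564 + 2*0.2564 - 7*0.1282 - 9*0.1538 - 1*0.2052
= 2.3076 + 0.5128 - 0.8974 - 1.3842 - 0.2052
= 0.3336

E[X] = 0.3336


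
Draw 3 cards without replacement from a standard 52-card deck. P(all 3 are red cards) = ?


P(all red cards) = (26/52) × (25/51) × (24/50)
= 0.1176

P = 0.1176


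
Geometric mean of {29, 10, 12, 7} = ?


Product = 29 × 10 × 12 × 7 = 24360
GM = 24360^(1/4) = 12.4931

GM = 12.4931


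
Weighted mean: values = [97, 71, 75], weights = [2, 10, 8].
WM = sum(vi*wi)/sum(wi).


Numerator = 97*2 + 71*10 + 75*8 = 1504
Denominator = 2 + 10 + 8 = 20
WM = 1504/20 = 75.2000

WM = 75.2000


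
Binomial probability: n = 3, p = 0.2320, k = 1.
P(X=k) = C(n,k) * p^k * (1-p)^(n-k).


C(3,1) = 3
p^1 = 0.232000
(1-p)^2 = 0.589824
P = 3 * 0.232000 * 0.589824 = 0.4105

P(X=1) = 0.4105


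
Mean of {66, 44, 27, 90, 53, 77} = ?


Sum = 66 + 44 + 27 + 90 + 53 + 77 = 357
n = 6
Mean = 357/6 = 59.5000

Mean = 59.5000


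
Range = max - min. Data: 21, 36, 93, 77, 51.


Max = 93, Min = 21
Range = 93 - 21 = 72

Range = 72


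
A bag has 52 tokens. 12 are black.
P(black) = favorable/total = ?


P = 12/52 = 0.2308

P = 0.2308


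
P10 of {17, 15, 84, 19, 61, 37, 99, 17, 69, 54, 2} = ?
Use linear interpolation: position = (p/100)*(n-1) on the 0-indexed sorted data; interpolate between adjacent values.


Sorted: 2, 15, 17, 17, 19, 37, 54, 61, 69, 84, 99
n = 11
Index = 10/100 * 10 = 1.0000
Lower = data[1] = 15, Upper = data[2] = 17
P10 = 15 + 0*(2) = 15.0000

P10 = 15.0000


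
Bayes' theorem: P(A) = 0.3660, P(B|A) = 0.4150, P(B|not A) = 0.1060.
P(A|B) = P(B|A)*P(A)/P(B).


P(B) = P(B|A)*P(A) + P(B|A')*P(A')
= 0.4150*0.3660 + 0.1060*0.6340
= 0.151890 + 0.067204 = 0.219094
P(A|B) = 0.151890/0.219094 = 0.6933

P(A|B) = 0.6933


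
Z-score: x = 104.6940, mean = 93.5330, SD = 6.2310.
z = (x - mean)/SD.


z = (104.6940 - 93.5330)/6.2310
= 11.1610/6.2310
= 1.7912

z = 1.7912


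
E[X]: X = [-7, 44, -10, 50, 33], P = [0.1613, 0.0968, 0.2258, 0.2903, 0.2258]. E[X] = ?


E[X] = -7*0.1613 + 44*0.0968 - 10*0.2258 + 50*0.2903 + 33*0.2258
= -1.1291 + 4.2592 - 2.2580 + 14.5150 + 7.4514
= 22.8385

E[X] = 22.8385


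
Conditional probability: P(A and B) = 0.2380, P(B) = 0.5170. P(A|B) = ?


P(A|B) = 0.2380/0.5170 = 0.4603

P(A|B) = 0.4603


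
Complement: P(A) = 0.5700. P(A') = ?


P(not A) = 1 - 0.5700 = 0.4300

P(not A) = 0.4300
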